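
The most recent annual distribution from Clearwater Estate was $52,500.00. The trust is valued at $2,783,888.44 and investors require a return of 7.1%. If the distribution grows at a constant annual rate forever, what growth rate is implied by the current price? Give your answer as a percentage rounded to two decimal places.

P = D₀(1+g)/(r−g) ⇒ P(r−g) = D₀(1+g) ⇒ g(P+D₀) = P·r − D₀
g = (P·r − D₀)/(P + D₀) = ($2,783,888.44×0.071 − $52,500.00) / ($2,783,888.44 + $52,500.00) = 0.051176

5.12%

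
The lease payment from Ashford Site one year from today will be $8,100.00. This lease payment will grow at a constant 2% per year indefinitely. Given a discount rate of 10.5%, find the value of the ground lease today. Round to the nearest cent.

Growing perpetuity: P = D₁ / (r − g) = $8,100.0000 / (0.105 − 0.02) = $95,294.12

$95294.12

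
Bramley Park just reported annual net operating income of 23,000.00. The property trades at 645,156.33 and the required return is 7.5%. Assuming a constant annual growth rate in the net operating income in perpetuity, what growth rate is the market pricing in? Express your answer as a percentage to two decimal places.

3.80%

P = D₀(1+g)/(r−g) ⇒ P(r−g) = D₀(1+g) ⇒ g(P+D₀) = P·r − D₀
g = (P·r − D₀)/(P + D₀) = (645,156.33×0.075 − 23,000.00) / (645,156.33 + 23,000.00) = 0.037995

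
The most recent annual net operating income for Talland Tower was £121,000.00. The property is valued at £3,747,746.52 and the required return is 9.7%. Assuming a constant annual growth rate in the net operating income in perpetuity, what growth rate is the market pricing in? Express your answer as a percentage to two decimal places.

6.27%

P = D₀(1+g)/(r−g) ⇒ P(r−g) = D₀(1+g) ⇒ g(P+D₀) = P·r − D₀
g = (P·r − D₀)/(P + D₀) = (£3,747,746.52×0.097 − £121,000.00) / (£3,747,746.52 + £121,000.00) = 0.062690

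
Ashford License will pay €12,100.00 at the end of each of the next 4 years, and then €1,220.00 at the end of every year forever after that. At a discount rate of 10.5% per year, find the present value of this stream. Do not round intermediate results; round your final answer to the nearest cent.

€45737.19

PV of 4-year annuity: €12,100.00 × [1 − (1+0.105)^−4] / 0.105 = 37943.88588
Perpetuity value at year 4: €1,220.00 / 0.105 = 11619.04762
PV of perpetuity: 11619.04762 / (1+0.105)^4 = 7793.30045
Total PV = 37943.88588 + 7793.30045 = 45737.18632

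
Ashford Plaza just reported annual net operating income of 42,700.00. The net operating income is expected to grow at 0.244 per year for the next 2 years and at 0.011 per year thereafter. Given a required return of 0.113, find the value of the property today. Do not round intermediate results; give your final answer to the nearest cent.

629793.22

D_1 = 53118.80000
D_2 = 66079.78720
Terminal value at year 2: TV = D_2×(1+g_2)/(r−g_2) = 66806.66486/0.102 = 654967.30254
P_0 = D_1/(1+r)^1 + D_2/(1+r)^2 + TV/(1+r)^2
    = 47725.78616 + 53343.10691 + 528724.32434 = 629793.21741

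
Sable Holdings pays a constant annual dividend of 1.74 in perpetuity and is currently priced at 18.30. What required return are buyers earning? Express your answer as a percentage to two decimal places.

9.51%

P = C/r ⇒ r = C/P = 1.74/18.30 = 0.095082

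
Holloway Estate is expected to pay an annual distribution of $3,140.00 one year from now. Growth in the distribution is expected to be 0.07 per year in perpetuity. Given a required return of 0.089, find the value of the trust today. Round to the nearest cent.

$165263.16

Growing perpetuity: P = D₁ / (r − g) = $3,140.0000 / (0.089 − 0.07) = $165,263.16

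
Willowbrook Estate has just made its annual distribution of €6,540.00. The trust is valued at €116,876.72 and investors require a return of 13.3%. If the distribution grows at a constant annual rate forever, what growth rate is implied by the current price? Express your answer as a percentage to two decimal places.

P = D₀(1+g)/(r−g) ⇒ P(r−g) = D₀(1+g) ⇒ g(P+D₀) = P·r − D₀
g = (P·r − D₀)/(P + D₀) = (€116,876.72×0.133 − €6,540.00) / (€116,876.72 + €6,540.00) = 0.072961

7.30%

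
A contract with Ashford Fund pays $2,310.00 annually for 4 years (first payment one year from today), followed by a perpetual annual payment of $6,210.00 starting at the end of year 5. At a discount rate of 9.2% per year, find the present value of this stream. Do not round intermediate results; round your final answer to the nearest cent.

$54920.36

PV of 4-year annuity: $2,310.00 × [1 − (1+0.092)^−4] / 0.092 = 7451.01740
Perpetuity value at year 4: $6,210.00 / 0.092 = 67500.00000
PV of perpetuity: 67500.00000 / (1+0.092)^4 = 47469.34283
Total PV = 7451.01740 + 47469.34283 = 54920.36023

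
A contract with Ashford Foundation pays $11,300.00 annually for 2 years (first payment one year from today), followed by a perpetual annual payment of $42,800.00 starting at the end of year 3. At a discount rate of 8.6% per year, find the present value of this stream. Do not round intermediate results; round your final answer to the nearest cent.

$441960.31

PV of 2-year annuity: $11,300.00 × [1 − (1+0.086)^−2] / 0.086 = 19986.33199
Perpetuity value at year 2: $42,800.00 / 0.086 = 497674.41860
PV of perpetuity: 497674.41860 / (1+0.086)^2 = 421973.97533
Total PV = 19986.33199 + 421973.97533 = 441960.30731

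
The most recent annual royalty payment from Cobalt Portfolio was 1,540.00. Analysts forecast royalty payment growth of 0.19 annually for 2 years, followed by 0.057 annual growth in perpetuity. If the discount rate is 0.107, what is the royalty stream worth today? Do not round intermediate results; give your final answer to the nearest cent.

41055.54

D_1 = 1832.60000
D_2 = 2180.79400
Terminal value at year 2: TV = D_2×(1+g_2)/(r−g_2) = 2305.09926/0.05 = 46101.98516
P_0 = D_1/(1+r)^1 + D_2/(1+r)^2 + TV/(1+r)^2
    = 1655.46522 + 1779.58773 + 37620.48454 = 41055.53749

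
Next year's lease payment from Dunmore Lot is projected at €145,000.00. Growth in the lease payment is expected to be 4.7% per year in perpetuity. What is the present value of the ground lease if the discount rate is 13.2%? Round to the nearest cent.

€1705882.35

Growing perpetuity: P = D₁ / (r − g) = €145,000.0000 / (0.132 − 0.047) = €1,705,882.35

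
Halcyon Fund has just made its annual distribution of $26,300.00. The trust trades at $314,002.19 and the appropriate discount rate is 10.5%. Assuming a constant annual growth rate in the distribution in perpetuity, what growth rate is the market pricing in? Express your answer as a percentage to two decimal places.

1.96%

P = D₀(1+g)/(r−g) ⇒ P(r−g) = D₀(1+g) ⇒ g(P+D₀) = P·r − D₀
g = (P·r − D₀)/(P + D₀) = ($314,002.19×0.105 − $26,300.00) / ($314,002.19 + $26,300.00) = 0.019601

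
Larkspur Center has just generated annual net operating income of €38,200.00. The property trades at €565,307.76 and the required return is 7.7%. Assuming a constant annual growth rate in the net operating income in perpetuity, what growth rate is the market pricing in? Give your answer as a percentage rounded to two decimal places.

0.88%

P = D₀(1+g)/(r−g) ⇒ P(r−g) = D₀(1+g) ⇒ g(P+D₀) = P·r − D₀
g = (P·r − D₀)/(P + D₀) = (€565,307.76×0.077 − €38,200.00) / (€565,307.76 + €38,200.00) = 0.008830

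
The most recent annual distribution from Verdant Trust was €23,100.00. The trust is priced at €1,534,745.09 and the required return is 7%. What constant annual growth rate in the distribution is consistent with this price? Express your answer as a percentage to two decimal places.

5.41%

P = D₀(1+g)/(r−g) ⇒ P(r−g) = D₀(1+g) ⇒ g(P+D₀) = P·r − D₀
g = (P·r − D₀)/(P + D₀) = (€1,534,745.09×0.07 − €23,100.00) / (€1,534,745.09 + €23,100.00) = 0.054134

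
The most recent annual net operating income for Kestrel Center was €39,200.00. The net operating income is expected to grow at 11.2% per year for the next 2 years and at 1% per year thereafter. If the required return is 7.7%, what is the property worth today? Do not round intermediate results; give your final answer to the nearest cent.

€712219.98

D_1 = 43590.40000
D_2 = 48472.52480
Terminal value at year 2: TV = D_2×(1+g_2)/(r−g_2) = 48957.25005/0.067 = 730705.22460
P_0 = D_1/(1+r)^1 + D_2/(1+r)^2 + TV/(1+r)^2
    = 40473.90901 + 41789.21710 + 629956.85477 = 712219.98088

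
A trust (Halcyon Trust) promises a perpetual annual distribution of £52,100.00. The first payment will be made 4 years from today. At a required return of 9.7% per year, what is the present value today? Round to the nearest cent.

Value at end of year 3: C / r = £52,100.00 / 0.097 = £537,113.4021
Discount to today: PV = £537,113.4021 / (1 + 0.097)^3 = £537,113.4021 / 1.320140 = £406,861.04

£406861.04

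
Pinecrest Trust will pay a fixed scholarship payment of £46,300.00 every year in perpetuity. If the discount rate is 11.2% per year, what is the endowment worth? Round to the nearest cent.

£413392.86

Level perpetuity: PV = C / r = £46,300.00 / 0.112 = £413,392.86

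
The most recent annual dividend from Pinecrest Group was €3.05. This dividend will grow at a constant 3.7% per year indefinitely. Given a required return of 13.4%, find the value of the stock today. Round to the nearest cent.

D₁ = D₀ × (1 + g) = €3.05 × 1.037 = €3.1629
Growing perpetuity: P = D₁ / (r − g) = €3.1629 / (0.134 − 0.037) = €32.61

€32.61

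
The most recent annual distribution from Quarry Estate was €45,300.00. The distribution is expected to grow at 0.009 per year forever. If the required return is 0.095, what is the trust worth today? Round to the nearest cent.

€531484.88

D₁ = D₀ × (1 + g) = €45,300.00 × 1.009 = €45,707.7000
Growing perpetuity: P = D₁ / (r − g) = €45,707.7000 / (0.095 − 0.009) = €531,484.88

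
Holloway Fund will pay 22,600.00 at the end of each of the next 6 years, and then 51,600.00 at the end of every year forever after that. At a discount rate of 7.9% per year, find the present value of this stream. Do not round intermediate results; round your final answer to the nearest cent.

PV of 6-year annuity: 22,600.00 × [1 − (1+0.079)^−6] / 0.079 = 104794.78593
Perpetuity value at year 6: 51,600.00 / 0.079 = 653164.55696
PV of perpetuity: 653164.55696 / (1+0.079)^6 = 413898.58554
Total PV = 104794.78593 + 413898.58554 = 518693.37147

518693.37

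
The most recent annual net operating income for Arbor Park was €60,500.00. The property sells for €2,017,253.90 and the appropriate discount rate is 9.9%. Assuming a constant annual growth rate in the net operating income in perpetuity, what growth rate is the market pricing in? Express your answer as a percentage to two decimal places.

P = D₀(1+g)/(r−g) ⇒ P(r−g) = D₀(1+g) ⇒ g(P+D₀) = P·r − D₀
g = (P·r − D₀)/(P + D₀) = (€2,017,253.90×0.099 − €60,500.00) / (€2,017,253.90 + €60,500.00) = 0.066999

6.70%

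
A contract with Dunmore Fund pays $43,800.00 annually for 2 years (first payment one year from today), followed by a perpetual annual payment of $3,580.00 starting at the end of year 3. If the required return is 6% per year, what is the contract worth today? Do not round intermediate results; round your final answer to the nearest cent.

$133405.72

PV of 2-year annuity: $43,800.00 × [1 − (1+0.06)^−2] / 0.06 = 80302.59879
Perpetuity value at year 2: $3,580.00 / 0.06 = 59666.66667
PV of perpetuity: 59666.66667 / (1+0.06)^2 = 53103.12092
Total PV = 80302.59879 + 53103.12092 = 133405.71971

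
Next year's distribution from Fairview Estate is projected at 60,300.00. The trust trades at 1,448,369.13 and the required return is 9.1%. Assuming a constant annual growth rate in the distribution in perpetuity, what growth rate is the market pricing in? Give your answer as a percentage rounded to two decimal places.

4.94%

P = D₁/(r−g) ⇒ g = r − D₁/P = 0.091 − 60,300.00/1,448,369.13 = 0.049367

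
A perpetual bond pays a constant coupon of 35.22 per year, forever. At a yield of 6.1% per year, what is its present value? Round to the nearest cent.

577.38

Level perpetuity: PV = C / r = 35.22 / 0.061 = 577.38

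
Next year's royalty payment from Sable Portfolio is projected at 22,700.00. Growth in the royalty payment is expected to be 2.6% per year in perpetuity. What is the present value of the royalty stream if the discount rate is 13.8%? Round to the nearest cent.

202678.57

Growing perpetuity: P = D₁ / (r − g) = 22,700.0000 / (0.138 − 0.026) = 202,678.57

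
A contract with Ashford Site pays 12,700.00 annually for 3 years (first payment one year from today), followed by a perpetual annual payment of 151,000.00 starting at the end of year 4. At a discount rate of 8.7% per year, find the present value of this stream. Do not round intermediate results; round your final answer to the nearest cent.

1383673.89

PV of 3-year annuity: 12,700.00 × [1 − (1+0.087)^−3] / 0.087 = 32320.10374
Perpetuity value at year 3: 151,000.00 / 0.087 = 1735632.18391
PV of perpetuity: 1735632.18391 / (1+0.087)^3 = 1351353.78508
Total PV = 32320.10374 + 1351353.78508 = 1383673.88882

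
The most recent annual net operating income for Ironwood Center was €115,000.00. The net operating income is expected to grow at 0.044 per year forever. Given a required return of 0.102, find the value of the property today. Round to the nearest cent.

D₁ = D₀ × (1 + g) = €115,000.00 × 1.044 = €120,060.0000
Growing perpetuity: P = D₁ / (r − g) = €120,060.0000 / (0.102 − 0.044) = €2,070,000.00

€2070000.00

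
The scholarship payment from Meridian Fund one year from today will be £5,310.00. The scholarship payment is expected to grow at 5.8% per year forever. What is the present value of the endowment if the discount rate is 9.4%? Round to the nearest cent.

£147500.00

Growing perpetuity: P = D₁ / (r − g) = £5,310.0000 / (0.094 − 0.058) = £147,500.00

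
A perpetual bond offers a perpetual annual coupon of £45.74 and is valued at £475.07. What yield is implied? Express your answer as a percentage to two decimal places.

9.63%

P = C/r ⇒ r = C/P = £45.74/£475.07 = 0.096281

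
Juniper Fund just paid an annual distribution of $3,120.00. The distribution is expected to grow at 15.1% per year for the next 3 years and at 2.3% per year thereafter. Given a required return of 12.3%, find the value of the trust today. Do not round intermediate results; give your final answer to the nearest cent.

$44199.60

D_1 = 3591.12000
D_2 = 4133.37912
D_3 = 4757.51937
Terminal value at year 3: TV = D_3×(1+g_2)/(r−g_2) = 4866.94231/0.1 = 48669.42313
P_0 = D_1/(1+r)^1 + D_2/(1+r)^2 + D_3/(1+r)^3 + TV/(1+r)^3
    = 3197.79163 + 3277.52285 + 3359.24204 + 34365.04602 = 44199.60254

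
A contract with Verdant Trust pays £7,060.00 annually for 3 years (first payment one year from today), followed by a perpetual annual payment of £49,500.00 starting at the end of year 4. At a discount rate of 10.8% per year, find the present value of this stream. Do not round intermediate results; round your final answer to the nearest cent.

£354260.26

PV of 3-year annuity: £7,060.00 × [1 − (1+0.108)^−3] / 0.108 = 17312.81617
Perpetuity value at year 3: £49,500.00 / 0.108 = 458333.33333
PV of perpetuity: 458333.33333 / (1+0.108)^3 = 336947.44090
Total PV = 17312.81617 + 336947.44090 = 354260.25707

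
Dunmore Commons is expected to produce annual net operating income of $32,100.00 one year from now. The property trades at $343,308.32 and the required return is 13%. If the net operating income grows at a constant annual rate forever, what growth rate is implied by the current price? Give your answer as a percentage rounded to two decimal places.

3.65%

P = D₁/(r−g) ⇒ g = r − D₁/P = 0.13 − $32,100.00/$343,308.32 = 0.036498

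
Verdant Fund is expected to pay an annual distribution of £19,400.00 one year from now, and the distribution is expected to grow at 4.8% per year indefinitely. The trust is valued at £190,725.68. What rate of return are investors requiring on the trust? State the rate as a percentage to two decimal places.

14.97%

P = D₁/(r − g) ⇒ r = D₁/P + g = £19,400.0000/£190,725.68 + 0.048 = 0.101717 + 0.048 = 0.149717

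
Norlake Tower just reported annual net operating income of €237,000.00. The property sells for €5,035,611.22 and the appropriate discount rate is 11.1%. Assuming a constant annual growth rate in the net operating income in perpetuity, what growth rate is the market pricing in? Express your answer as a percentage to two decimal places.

6.11%

P = D₀(1+g)/(r−g) ⇒ P(r−g) = D₀(1+g) ⇒ g(P+D₀) = P·r − D₀
g = (P·r − D₀)/(P + D₀) = (€5,035,611.22×0.111 − €237,000.00) / (€5,035,611.22 + €237,000.00) = 0.061061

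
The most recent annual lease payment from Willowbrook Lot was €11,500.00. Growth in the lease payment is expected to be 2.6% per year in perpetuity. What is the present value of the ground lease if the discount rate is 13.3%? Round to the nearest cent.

€110271.03

D₁ = D₀ × (1 + g) = €11,500.00 × 1.026 = €11,799.0000
Growing perpetuity: P = D₁ / (r − g) = €11,799.0000 / (0.133 − 0.026) = €110,271.03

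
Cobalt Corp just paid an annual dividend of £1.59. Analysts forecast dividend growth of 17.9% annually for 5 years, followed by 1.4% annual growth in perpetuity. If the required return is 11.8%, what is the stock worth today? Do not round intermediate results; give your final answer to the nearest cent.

D_1 = 1.87461
D_2 = 2.21017
D_3 = 2.60578
D_4 = 3.07222
D_5 = 3.62215
Terminal value at year 5: TV = D_5×(1+g_2)/(r−g_2) = 3.67286/0.104 = 35.31594
P_0 = D_1/(1+r)^1 + D_2/(1+r)^2 + D_3/(1+r)^3 + D_4/(1+r)^4 + D_5/(1+r)^5 + TV/(1+r)^5
    = 1.67675 + 1.76824 + 1.86472 + 1.96646 + 2.07375 + 20.21910 = 29.56902

£29.57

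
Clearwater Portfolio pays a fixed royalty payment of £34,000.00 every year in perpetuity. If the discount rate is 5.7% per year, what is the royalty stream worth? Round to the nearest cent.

£596491.23

Level perpetuity: PV = C / r = £34,000.00 / 0.057 = £596,491.23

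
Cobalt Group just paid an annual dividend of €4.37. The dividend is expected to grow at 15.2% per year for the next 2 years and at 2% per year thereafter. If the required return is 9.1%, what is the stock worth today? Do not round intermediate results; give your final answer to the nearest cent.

D_1 = 5.03424
D_2 = 5.79944
Terminal value at year 2: TV = D_2×(1+g_2)/(r−g_2) = 5.91543/0.071 = 83.31596
P_0 = D_1/(1+r)^1 + D_2/(1+r)^2 + TV/(1+r)^2
    = 4.61434 + 4.87233 + 69.99689 = 79.48355

€79.48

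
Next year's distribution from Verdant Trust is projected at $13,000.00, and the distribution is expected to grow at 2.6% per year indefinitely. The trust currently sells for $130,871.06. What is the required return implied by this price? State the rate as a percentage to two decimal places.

12.53%

P = D₁/(r − g) ⇒ r = D₁/P + g = $13,000.0000/$130,871.06 + 0.026 = 0.099334 + 0.026 = 0.125334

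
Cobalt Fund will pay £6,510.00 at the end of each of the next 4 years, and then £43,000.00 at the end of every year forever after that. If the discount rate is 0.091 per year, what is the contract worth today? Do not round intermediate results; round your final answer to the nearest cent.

£354569.11

PV of 4-year annuity: £6,510.00 × [1 − (1+0.091)^−4] / 0.091 = 21044.36641
Perpetuity value at year 4: £43,000.00 / 0.091 = 472527.47253
PV of perpetuity: 472527.47253 / (1+0.091)^4 = 333524.74508
Total PV = 21044.36641 + 333524.74508 = 354569.11149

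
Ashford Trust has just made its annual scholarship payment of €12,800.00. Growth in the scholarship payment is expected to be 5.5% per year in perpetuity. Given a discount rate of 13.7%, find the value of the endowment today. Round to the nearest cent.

€164682.93

D₁ = D₀ × (1 + g) = €12,800.00 × 1.055 = €13,504.0000
Growing perpetuity: P = D₁ / (r − g) = €13,504.0000 / (0.137 − 0.055) = €164,682.93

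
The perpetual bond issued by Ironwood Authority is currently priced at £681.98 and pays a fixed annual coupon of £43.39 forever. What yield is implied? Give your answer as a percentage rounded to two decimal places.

P = C/r ⇒ r = C/P = £43.39/£681.98 = 0.063624

6.36%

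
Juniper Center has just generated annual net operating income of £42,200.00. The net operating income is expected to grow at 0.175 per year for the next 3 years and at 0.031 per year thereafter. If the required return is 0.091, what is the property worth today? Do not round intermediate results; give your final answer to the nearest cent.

D_1 = 49585.00000
D_2 = 58262.37500
D_3 = 68458.29062
Terminal value at year 3: TV = D_3×(1+g_2)/(r−g_2) = 70580.49763/0.06 = 1176341.62724
P_0 = D_1/(1+r)^1 + D_2/(1+r)^2 + D_3/(1+r)^3 + TV/(1+r)^3
    = 45449.12924 + 48948.42058 + 52717.13491 + 905856.10151 = 1052970.78624

£1052970.79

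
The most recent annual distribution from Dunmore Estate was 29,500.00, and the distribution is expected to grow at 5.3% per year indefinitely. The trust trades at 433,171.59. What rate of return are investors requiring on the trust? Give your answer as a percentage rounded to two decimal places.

D₁ = 29,500.00 × 1.053 = 31,063.5000
P = D₁/(r − g) ⇒ r = D₁/P + g = 31,063.5000/433,171.59 + 0.053 = 0.071712 + 0.053 = 0.124712

12.47%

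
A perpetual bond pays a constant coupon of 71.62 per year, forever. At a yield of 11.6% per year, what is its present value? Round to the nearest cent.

Level perpetuity: PV = C / r = 71.62 / 0.116 = 617.41

617.41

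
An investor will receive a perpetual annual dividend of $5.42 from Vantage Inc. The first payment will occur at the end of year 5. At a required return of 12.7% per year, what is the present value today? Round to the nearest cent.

$26.45

Value at end of year 4: C / r = $5.42 / 0.127 = $42.6772
Discount to today: PV = $42.6772 / (1 + 0.127)^4 = $42.6772 / 1.613228 = $26.45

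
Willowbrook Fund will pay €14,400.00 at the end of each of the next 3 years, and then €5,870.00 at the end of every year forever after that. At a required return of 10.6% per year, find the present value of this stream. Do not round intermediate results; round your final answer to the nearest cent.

PV of 3-year annuity: €14,400.00 × [1 − (1+0.106)^−3] / 0.106 = 35435.75524
Perpetuity value at year 3: €5,870.00 / 0.106 = 55377.35849
PV of perpetuity: 55377.35849 / (1+0.106)^3 = 40932.36660
Total PV = 35435.75524 + 40932.36660 = 76368.12184

€76368.12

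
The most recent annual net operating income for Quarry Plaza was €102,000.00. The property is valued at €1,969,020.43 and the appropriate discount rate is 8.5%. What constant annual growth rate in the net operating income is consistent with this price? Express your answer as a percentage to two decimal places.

3.16%

P = D₀(1+g)/(r−g) ⇒ P(r−g) = D₀(1+g) ⇒ g(P+D₀) = P·r − D₀
g = (P·r − D₀)/(P + D₀) = (€1,969,020.43×0.085 − €102,000.00) / (€1,969,020.43 + €102,000.00) = 0.031563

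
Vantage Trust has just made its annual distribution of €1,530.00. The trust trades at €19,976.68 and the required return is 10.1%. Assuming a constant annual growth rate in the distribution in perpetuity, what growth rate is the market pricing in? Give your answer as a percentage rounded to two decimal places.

P = D₀(1+g)/(r−g) ⇒ P(r−g) = D₀(1+g) ⇒ g(P+D₀) = P·r − D₀
g = (P·r − D₀)/(P + D₀) = (€19,976.68×0.101 − €1,530.00) / (€19,976.68 + €1,530.00) = 0.022674

2.27%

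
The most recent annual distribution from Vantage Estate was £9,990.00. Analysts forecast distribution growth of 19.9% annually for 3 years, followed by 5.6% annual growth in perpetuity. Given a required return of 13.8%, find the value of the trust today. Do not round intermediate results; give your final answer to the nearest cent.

D_1 = 11978.01000
D_2 = 14361.63399
D_3 = 17219.59915
Terminal value at year 3: TV = D_3×(1+g_2)/(r−g_2) = 18183.89671/0.082 = 221754.83789
P_0 = D_1/(1+r)^1 + D_2/(1+r)^2 + D_3/(1+r)^3 + TV/(1+r)^3
    = 10525.49209 + 11089.68806 + 11684.12653 + 150468.75139 = 183768.05808

£183768.06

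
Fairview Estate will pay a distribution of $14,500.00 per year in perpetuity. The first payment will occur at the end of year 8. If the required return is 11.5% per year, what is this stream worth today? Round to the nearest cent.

Value at end of year 7: C / r = $14,500.00 / 0.115 = $126,086.9565
Discount to today: PV = $126,086.9565 / (1 + 0.115)^7 = $126,086.9565 / 2.142516 = $58,849.95

$58849.95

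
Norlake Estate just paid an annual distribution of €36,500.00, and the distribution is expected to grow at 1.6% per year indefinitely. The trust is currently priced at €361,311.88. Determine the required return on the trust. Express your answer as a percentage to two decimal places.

11.86%

D₁ = €36,500.00 × 1.016 = €37,084.0000
P = D₁/(r − g) ⇒ r = D₁/P + g = €37,084.0000/€361,311.88 + 0.016 = 0.102637 + 0.016 = 0.118637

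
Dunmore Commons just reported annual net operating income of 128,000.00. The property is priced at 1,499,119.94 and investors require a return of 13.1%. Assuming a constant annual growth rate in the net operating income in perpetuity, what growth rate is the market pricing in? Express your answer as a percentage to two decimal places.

4.20%

P = D₀(1+g)/(r−g) ⇒ P(r−g) = D₀(1+g) ⇒ g(P+D₀) = P·r − D₀
g = (P·r − D₀)/(P + D₀) = (1,499,119.94×0.131 − 128,000.00) / (1,499,119.94 + 128,000.00) = 0.042028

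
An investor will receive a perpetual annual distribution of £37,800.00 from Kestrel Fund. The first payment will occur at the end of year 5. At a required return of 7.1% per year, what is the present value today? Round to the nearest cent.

£404646.29

Value at end of year 4: C / r = £37,800.00 / 0.071 = £532,394.3662
Discount to today: PV = £532,394.3662 / (1 + 0.071)^4 = £532,394.3662 / 1.315703 = £404,646.29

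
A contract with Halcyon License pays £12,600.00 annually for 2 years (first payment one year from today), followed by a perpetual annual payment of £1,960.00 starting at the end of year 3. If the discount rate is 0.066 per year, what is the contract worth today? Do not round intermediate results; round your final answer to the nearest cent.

£49041.47

PV of 2-year annuity: £12,600.00 × [1 − (1+0.066)^−2] / 0.066 = 22907.96194
Perpetuity value at year 2: £1,960.00 / 0.066 = 29696.96970
PV of perpetuity: 29696.96970 / (1+0.066)^2 = 26133.50895
Total PV = 22907.96194 + 26133.50895 = 49041.47089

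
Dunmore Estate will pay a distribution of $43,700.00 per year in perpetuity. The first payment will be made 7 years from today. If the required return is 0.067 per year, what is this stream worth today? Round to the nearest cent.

$441997.81

Value at end of year 6: C / r = $43,700.00 / 0.067 = $652,238.8060
Discount to today: PV = $652,238.8060 / (1 + 0.067)^6 = $652,238.8060 / 1.475661 = $441,997.81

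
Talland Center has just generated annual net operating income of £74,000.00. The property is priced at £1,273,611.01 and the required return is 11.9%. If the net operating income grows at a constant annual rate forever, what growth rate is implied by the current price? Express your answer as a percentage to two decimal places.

5.76%

P = D₀(1+g)/(r−g) ⇒ P(r−g) = D₀(1+g) ⇒ g(P+D₀) = P·r − D₀
g = (P·r − D₀)/(P + D₀) = (£1,273,611.01×0.119 − £74,000.00) / (£1,273,611.01 + £74,000.00) = 0.057553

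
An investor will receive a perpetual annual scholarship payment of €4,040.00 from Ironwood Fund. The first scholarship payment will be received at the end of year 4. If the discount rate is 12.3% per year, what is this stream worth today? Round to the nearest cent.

Value at end of year 3: C / r = €4,040.00 / 0.123 = €32,845.5285
Discount to today: PV = €32,845.5285 / (1 + 0.123)^3 = €32,845.5285 / 1.416248 = €23,191.93

€23191.93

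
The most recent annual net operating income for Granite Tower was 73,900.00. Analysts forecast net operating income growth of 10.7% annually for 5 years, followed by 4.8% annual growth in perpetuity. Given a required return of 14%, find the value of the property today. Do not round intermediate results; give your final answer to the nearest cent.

1065451.91

D_1 = 81807.30000
D_2 = 90560.68110
D_3 = 100250.67398
D_4 = 110977.49609
D_5 = 122852.08818
Terminal value at year 5: TV = D_5×(1+g_2)/(r−g_2) = 128748.98841/0.092 = 1399445.52617
P_0 = D_1/(1+r)^1 + D_2/(1+r)^2 + D_3/(1+r)^3 + D_4/(1+r)^4 + D_5/(1+r)^5 + TV/(1+r)^5
    = 71760.78947 + 69683.50346 + 67666.34942 + 65707.58667 + 63805.52495 + 726828.15377 = 1065451.90774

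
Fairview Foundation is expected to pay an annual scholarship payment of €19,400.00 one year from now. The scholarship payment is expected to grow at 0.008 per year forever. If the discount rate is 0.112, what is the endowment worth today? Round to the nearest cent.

€186538.46

Growing perpetuity: P = D₁ / (r − g) = €19,400.0000 / (0.112 − 0.008) = €186,538.46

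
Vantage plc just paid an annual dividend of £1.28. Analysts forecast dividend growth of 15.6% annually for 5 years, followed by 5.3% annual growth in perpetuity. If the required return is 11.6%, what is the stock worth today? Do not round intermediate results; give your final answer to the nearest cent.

D_1 = 1.47968
D_2 = 1.71051
D_3 = 1.97735
D_4 = 2.28582
D_5 = 2.64240
Terminal value at year 5: TV = D_5×(1+g_2)/(r−g_2) = 2.78245/0.063 = 44.16589
P_0 = D_1/(1+r)^1 + D_2/(1+r)^2 + D_3/(1+r)^3 + D_4/(1+r)^4 + D_5/(1+r)^5 + TV/(1+r)^5
    = 1.32588 + 1.37340 + 1.42263 + 1.47362 + 1.52643 + 25.51326 = 32.63522

£32.64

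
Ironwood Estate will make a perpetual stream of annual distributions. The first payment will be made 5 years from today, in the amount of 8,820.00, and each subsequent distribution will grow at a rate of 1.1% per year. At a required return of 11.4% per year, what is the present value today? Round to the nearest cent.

Value at end of year 4: C₁ / (r − g) = 8,820.00 / (0.114 − 0.011) = 85,631.0680
Discount to today: PV = 85,631.0680 / (1 + 0.114)^4 = 85,631.0680 / 1.540071 = 55,602.02

55602.02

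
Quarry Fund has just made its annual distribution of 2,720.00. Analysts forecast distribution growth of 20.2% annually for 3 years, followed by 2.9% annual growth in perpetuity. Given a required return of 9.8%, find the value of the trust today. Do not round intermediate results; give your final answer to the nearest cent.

D_1 = 3269.44000
D_2 = 3929.86688
D_3 = 4723.69999
Terminal value at year 3: TV = D_3×(1+g_2)/(r−g_2) = 4860.68729/0.069 = 70444.74333
P_0 = D_1/(1+r)^1 + D_2/(1+r)^2 + D_3/(1+r)^3 + TV/(1+r)^3
    = 2977.63206 + 3259.66642 + 3568.41443 + 53215.91952 = 63021.63243

63021.63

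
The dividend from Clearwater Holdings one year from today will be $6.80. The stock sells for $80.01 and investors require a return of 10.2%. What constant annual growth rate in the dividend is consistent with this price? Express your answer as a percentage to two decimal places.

P = D₁/(r−g) ⇒ g = r − D₁/P = 0.102 − $6.80/$80.01 = 0.017011

1.70%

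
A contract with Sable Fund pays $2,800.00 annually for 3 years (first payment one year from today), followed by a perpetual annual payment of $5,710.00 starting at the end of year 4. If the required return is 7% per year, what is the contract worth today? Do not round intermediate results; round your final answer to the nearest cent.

$73934.67

PV of 3-year annuity: $2,800.00 × [1 − (1+0.07)^−3] / 0.07 = 7348.08492
Perpetuity value at year 3: $5,710.00 / 0.07 = 81571.42857
PV of perpetuity: 81571.42857 / (1+0.07)^3 = 66586.58396
Total PV = 7348.08492 + 66586.58396 = 73934.66888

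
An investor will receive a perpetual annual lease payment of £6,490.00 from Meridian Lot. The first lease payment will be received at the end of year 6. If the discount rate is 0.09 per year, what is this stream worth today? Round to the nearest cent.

£46867.27

Value at end of year 5: C / r = £6,490.00 / 0.09 = £72,111.1111
Discount to today: PV = £72,111.1111 / (1 + 0.09)^5 = £72,111.1111 / 1.538624 = £46,867.27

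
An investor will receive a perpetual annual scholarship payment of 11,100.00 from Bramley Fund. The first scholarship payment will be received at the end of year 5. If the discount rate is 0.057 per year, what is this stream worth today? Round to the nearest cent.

156008.47

Value at end of year 4: C / r = 11,100.00 / 0.057 = 194,736.8421
Discount to today: PV = 194,736.8421 / (1 + 0.057)^4 = 194,736.8421 / 1.248245 = 156,008.47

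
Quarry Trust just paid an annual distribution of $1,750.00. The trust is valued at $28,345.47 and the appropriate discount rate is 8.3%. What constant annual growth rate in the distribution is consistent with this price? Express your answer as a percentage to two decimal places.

P = D₀(1+g)/(r−g) ⇒ P(r−g) = D₀(1+g) ⇒ g(P+D₀) = P·r − D₀
g = (P·r − D₀)/(P + D₀) = ($28,345.47×0.083 − $1,750.00) / ($28,345.47 + $1,750.00) = 0.020025

2.00%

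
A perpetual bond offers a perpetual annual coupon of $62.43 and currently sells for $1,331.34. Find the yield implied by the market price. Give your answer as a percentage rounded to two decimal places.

4.69%

P = C/r ⇒ r = C/P = $62.43/$1,331.34 = 0.046893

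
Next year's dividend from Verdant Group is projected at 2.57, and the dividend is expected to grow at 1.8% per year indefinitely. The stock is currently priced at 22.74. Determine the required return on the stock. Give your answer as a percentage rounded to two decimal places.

P = D₁/(r − g) ⇒ r = D₁/P + g = 2.5700/22.74 + 0.018 = 0.113017 + 0.018 = 0.131017

13.10%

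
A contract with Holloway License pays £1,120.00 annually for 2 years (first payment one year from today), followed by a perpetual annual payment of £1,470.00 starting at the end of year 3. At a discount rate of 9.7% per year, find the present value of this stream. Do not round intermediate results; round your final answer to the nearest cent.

PV of 2-year annuity: £1,120.00 × [1 − (1+0.097)^−2] / 0.097 = 1951.65567
Perpetuity value at year 2: £1,470.00 / 0.097 = 15154.63918
PV of perpetuity: 15154.63918 / (1+0.097)^2 = 12593.09111
Total PV = 1951.65567 + 12593.09111 = 14544.74678

£14544.75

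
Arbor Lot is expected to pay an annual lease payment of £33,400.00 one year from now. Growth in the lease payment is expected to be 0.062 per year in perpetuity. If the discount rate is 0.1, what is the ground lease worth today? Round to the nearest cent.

£878947.37

Growing perpetuity: P = D₁ / (r − g) = £33,400.0000 / (0.1 − 0.062) = £878,947.37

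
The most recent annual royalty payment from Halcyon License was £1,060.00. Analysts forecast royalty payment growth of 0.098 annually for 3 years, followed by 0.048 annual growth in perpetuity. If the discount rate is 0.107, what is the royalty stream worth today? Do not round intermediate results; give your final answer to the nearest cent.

£21501.54

D_1 = 1163.88000
D_2 = 1277.94024
D_3 = 1403.17838
Terminal value at year 3: TV = D_3×(1+g_2)/(r−g_2) = 1470.53095/0.059 = 24924.25332
P_0 = D_1/(1+r)^1 + D_2/(1+r)^2 + D_3/(1+r)^3 + TV/(1+r)^3
    = 1051.38211 + 1042.83429 + 1034.35596 + 18372.96696 = 21501.53933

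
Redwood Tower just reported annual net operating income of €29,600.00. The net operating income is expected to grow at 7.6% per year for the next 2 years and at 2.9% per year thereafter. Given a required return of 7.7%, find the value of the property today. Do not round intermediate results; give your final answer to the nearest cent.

D_1 = 31849.60000
D_2 = 34270.16960
Terminal value at year 2: TV = D_2×(1+g_2)/(r−g_2) = 35264.00452/0.048 = 734666.76080
P_0 = D_1/(1+r)^1 + D_2/(1+r)^2 + TV/(1+r)^2
    = 29572.51625 + 29545.05802 + 633372.18123 = 692489.75549

€692489.76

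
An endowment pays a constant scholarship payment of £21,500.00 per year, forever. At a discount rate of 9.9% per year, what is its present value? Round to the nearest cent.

£217171.72

Level perpetuity: PV = C / r = £21,500.00 / 0.099 = £217,171.72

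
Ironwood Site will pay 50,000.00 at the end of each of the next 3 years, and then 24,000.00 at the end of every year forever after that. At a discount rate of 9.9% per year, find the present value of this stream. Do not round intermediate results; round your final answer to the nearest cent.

307196.40

PV of 3-year annuity: 50,000.00 × [1 − (1+0.099)^−3] / 0.099 = 124561.83210
Perpetuity value at year 3: 24,000.00 / 0.099 = 242424.24242
PV of perpetuity: 242424.24242 / (1+0.099)^3 = 182634.56302
Total PV = 124561.83210 + 182634.56302 = 307196.39511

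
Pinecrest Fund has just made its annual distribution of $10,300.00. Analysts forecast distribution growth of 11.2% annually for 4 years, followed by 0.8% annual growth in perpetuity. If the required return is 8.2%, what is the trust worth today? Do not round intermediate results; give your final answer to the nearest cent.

D_1 = 11453.60000
D_2 = 12736.40320
D_3 = 14162.88036
D_4 = 15749.12296
Terminal value at year 4: TV = D_4×(1+g_2)/(r−g_2) = 15875.11594/0.074 = 214528.59381
P_0 = D_1/(1+r)^1 + D_2/(1+r)^2 + D_3/(1+r)^3 + D_4/(1+r)^4 + TV/(1+r)^4
    = 10585.58226 + 10879.08269 + 11180.72084 + 11490.72234 + 156522.27189 = 200658.38002

$200658.38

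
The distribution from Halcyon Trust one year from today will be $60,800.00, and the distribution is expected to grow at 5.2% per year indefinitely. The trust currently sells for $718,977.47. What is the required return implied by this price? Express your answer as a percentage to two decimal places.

P = D₁/(r − g) ⇒ r = D₁/P + g = $60,800.0000/$718,977.47 + 0.052 = 0.084565 + 0.052 = 0.136565

13.66%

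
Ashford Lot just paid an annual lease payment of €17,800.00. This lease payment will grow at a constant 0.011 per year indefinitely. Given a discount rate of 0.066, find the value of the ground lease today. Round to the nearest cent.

€327196.36

D₁ = D₀ × (1 + g) = €17,800.00 × 1.011 = €17,995.8000
Growing perpetuity: P = D₁ / (r − g) = €17,995.8000 / (0.066 − 0.011) = €327,196.36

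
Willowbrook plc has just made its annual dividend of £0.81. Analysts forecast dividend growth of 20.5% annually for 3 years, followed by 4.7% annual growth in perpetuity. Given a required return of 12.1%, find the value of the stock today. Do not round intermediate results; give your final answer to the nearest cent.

£17.05

D_1 = 0.97605
D_2 = 1.17614
D_3 = 1.41725
Terminal value at year 3: TV = D_3×(1+g_2)/(r−g_2) = 1.48386/0.074 = 20.05216
P_0 = D_1/(1+r)^1 + D_2/(1+r)^2 + D_3/(1+r)^3 + TV/(1+r)^3
    = 0.87070 + 0.93594 + 1.00607 + 14.23457 = 17.04728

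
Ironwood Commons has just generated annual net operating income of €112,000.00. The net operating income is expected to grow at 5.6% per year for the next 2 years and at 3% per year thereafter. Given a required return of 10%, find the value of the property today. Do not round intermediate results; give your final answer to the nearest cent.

€1729536.00

D_1 = 118272.00000
D_2 = 124895.23200
Terminal value at year 2: TV = D_2×(1+g_2)/(r−g_2) = 128642.08896/0.07 = 1837744.12800
P_0 = D_1/(1+r)^1 + D_2/(1+r)^2 + TV/(1+r)^2
    = 107520.00000 + 103219.20000 + 1518796.80000 = 1729536.00000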